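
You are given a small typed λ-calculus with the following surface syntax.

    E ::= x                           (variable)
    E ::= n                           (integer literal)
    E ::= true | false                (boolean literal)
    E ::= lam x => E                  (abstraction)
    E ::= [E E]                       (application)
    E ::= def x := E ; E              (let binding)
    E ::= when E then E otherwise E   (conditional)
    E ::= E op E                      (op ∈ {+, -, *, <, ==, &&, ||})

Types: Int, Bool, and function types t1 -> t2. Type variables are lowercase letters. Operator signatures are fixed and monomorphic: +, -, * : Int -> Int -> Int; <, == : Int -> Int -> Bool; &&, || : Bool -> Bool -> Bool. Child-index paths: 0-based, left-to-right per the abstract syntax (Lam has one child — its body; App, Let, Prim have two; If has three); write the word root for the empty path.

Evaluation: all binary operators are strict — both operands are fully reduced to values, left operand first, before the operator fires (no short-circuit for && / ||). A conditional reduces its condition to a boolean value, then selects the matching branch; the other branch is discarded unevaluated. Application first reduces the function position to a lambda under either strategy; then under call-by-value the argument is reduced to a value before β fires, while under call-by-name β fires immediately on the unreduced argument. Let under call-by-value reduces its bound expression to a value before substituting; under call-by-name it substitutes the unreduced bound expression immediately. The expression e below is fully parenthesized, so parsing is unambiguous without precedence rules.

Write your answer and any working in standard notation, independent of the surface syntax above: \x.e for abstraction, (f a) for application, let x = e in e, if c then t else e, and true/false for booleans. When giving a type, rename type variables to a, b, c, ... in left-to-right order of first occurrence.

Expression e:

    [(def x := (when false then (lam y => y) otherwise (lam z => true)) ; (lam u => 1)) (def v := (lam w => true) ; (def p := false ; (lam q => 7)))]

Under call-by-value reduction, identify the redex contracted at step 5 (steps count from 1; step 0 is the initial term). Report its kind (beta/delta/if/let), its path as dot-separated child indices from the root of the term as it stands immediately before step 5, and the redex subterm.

Trace:
step 0: ((let x = (if false then (\y.y) else (\z.true)) in (\u.1)) (let v = (\w.true) in (let p = false in (\q.7))))
step 1: [if@0.0] ((let x = (\z.true) in (\u.1)) (let v = (\w.true) in (let p = false in (\q.7))))
step 2: [let@0] ((\u.1) (let v = (\w.true) in (let p = false in (\q.7))))
step 3: [let@1] ((\u.1) (let p = false in (\q.7)))
step 4: [let@1] ((\u.1) (\q.7))
step 5: [beta@root] 1

Answer: beta at root : ((\u.1) (\q.7))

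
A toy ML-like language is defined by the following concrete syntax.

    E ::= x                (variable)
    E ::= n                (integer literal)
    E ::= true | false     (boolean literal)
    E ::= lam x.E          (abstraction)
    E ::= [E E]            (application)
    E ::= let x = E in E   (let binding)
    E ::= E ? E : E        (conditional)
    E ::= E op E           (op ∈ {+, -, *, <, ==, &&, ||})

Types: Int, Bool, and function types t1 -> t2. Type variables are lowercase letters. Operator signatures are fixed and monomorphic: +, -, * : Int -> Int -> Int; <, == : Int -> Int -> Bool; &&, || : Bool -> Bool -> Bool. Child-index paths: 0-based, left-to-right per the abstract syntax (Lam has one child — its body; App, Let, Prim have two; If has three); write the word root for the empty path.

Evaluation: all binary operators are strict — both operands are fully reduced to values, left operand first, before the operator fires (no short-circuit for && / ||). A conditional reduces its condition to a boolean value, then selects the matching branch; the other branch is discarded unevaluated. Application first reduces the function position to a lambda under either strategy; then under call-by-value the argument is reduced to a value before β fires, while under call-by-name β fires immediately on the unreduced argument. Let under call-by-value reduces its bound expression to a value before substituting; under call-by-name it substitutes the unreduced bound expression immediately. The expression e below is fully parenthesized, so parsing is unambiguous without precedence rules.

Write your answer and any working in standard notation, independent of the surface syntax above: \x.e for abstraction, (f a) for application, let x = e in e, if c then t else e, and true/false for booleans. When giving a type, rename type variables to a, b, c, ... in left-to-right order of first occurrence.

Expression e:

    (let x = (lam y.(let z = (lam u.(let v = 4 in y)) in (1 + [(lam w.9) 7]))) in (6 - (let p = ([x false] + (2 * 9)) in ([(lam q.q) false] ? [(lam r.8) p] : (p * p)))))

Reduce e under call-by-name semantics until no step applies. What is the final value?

Working:
step 0: (let x = (\y.(let z = (\u.(let v = 4 in y)) in (1 + ((\w.9) 7)))) in (6 - (let p = ((x false) + (2 * 9)) in (if ((\q.q) false) then ((\r.8) p) else (p * p)))))
step 1: [let@root] (6 - (let p = (((\y.(let z = (\u.(let v = 4 in y)) in (1 + ((\w.9) 7)))) false) + (2 * 9)) in (if ((\q.q) false) then ((\r.8) p) else (p * p))))
step 2: [let@1] (6 - (if ((\q.q) false) then ((\r.8) (((\y.(let z = (\u.(let v = 4 in y)) in (1 + ((\w.9) 7)))) false) + (2 * 9))) else ((((\y.(let z = (\u.(let v = 4 in y)) in (1 + ((\w.9) 7)))) false) + (2 * 9)) * (((\y.(let z = (\u.(let v = 4 in y)) in (1 + ((\w.9) 7)))) false) + (2 * 9)))))
step 3: [beta@1.0] (6 - (if false then ((\r.8) (((\y.(let z = (\u.(let v = 4 in y)) in (1 + ((\w.9) 7)))) false) + (2 * 9))) else ((((\y.(let z = (\u.(let v = 4 in y)) in (1 + ((\w.9) 7)))) false) + (2 * 9)) * (((\y.(let z = (\u.(let v = 4 in y)) in (1 + ((\w.9) 7)))) false) + (2 * 9)))))
step 4: [if@1] (6 - ((((\y.(let z = (\u.(let v = 4 in y)) in (1 + ((\w.9) 7)))) false) + (2 * 9)) * (((\y.(let z = (\u.(let v = 4 in y)) in (1 + ((\w.9) 7)))) false) + (2 * 9))))
step 5: [beta@1.0.0] (6 - (((let z = (\u.(let v = 4 in false)) in (1 + ((\w.9) 7))) + (2 * 9)) * (((\y.(let z = (\u.(let v = 4 in y)) in (1 + ((\w.9) 7)))) false) + (2 * 9))))
step 6: [let@1.0.0] (6 - (((1 + ((\w.9) 7)) + (2 * 9)) * (((\y.(let z = (\u.(let v = 4 in y)) in (1 + ((\w.9) 7)))) false) + (2 * 9))))
step 7: [beta@1.0.0.1] (6 - (((1 + 9) + (2 * 9)) * (((\y.(let z = (\u.(let v = 4 in y)) in (1 + ((\w.9) 7)))) false) + (2 * 9))))
step 8: [delta@1.0.0] (6 - ((10 + (2 * 9)) * (((\y.(let z = (\u.(let v = 4 in y)) in (1 + ((\w.9) 7)))) false) + (2 * 9))))
step 9: [delta@1.0.1] (6 - ((10 + 18) * (((\y.(let z = (\u.(let v = 4 in y)) in (1 + ((\w.9) 7)))) false) + (2 * 9))))
step 10: [delta@1.0] (6 - (28 * (((\y.(let z = (\u.(let v = 4 in y)) in (1 + ((\w.9) 7)))) false) + (2 * 9))))
step 11: [beta@1.1.0] (6 - (28 * ((let z = (\u.(let v = 4 in false)) in (1 + ((\w.9) 7))) + (2 * 9))))
step 12: [let@1.1.0] (6 - (28 * ((1 + ((\w.9) 7)) + (2 * 9))))
step 13: [beta@1.1.0.1] (6 - (28 * ((1 + 9) + (2 * 9))))
step 14: [delta@1.1.0] (6 - (28 * (10 + (2 * 9))))
step 15: [delta@1.1.1] (6 - (28 * (10 + 18)))
step 16: [delta@1.1] (6 - (28 * 28))
step 17: [delta@1] (6 - 784)
step 18: [delta@root] -778

Answer: -778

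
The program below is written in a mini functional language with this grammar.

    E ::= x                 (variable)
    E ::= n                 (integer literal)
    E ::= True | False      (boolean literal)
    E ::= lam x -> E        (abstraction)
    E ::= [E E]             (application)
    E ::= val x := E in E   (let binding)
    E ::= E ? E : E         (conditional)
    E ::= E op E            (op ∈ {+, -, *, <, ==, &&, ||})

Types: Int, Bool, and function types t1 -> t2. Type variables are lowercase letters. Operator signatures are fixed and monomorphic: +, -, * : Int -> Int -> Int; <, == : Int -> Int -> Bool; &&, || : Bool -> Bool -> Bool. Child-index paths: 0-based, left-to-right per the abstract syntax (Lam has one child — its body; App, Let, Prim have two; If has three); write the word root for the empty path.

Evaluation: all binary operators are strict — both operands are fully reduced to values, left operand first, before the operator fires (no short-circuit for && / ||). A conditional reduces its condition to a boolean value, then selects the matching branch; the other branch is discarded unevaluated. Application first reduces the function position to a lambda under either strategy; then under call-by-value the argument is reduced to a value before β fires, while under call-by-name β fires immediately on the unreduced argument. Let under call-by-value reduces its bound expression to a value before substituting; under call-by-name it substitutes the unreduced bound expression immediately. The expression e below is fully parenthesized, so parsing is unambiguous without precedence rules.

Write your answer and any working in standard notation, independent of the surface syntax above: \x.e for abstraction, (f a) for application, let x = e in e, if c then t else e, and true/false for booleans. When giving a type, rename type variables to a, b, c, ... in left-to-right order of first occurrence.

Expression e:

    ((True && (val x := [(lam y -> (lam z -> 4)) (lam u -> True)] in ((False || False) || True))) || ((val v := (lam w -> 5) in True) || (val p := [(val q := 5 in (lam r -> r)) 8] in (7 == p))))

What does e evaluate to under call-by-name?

Derivation:
step 0: ((true && (let x = ((\y.(\z.4)) (\u.true)) in ((false || false) || true))) || ((let v = (\w.5) in true) || (let p = ((let q = 5 in (\r.r)) 8) in (7 == p))))
step 1: [let@0.1] ((true && ((false || false) || true)) || ((let v = (\w.5) in true) || (let p = ((let q = 5 in (\r.r)) 8) in (7 == p))))
step 2: [delta@0.1.0] ((true && (false || true)) || ((let v = (\w.5) in true) || (let p = ((let q = 5 in (\r.r)) 8) in (7 == p))))
step 3: [delta@0.1] ((true && true) || ((let v = (\w.5) in true) || (let p = ((let q = 5 in (\r.r)) 8) in (7 == p))))
step 4: [delta@0] (true || ((let v = (\w.5) in true) || (let p = ((let q = 5 in (\r.r)) 8) in (7 == p))))
step 5: [let@1.0] (true || (true || (let p = ((let q = 5 in (\r.r)) 8) in (7 == p))))
step 6: [let@1.1] (true || (true || (7 == ((let q = 5 in (\r.r)) 8))))
step 7: [let@1.1.1.0] (true || (true || (7 == ((\r.r) 8))))
step 8: [beta@1.1.1] (true || (true || (7 == 8)))
step 9: [delta@1.1] (true || (true || false))
step 10: [delta@1] (true || true)
step 11: [delta@root] true

Answer: true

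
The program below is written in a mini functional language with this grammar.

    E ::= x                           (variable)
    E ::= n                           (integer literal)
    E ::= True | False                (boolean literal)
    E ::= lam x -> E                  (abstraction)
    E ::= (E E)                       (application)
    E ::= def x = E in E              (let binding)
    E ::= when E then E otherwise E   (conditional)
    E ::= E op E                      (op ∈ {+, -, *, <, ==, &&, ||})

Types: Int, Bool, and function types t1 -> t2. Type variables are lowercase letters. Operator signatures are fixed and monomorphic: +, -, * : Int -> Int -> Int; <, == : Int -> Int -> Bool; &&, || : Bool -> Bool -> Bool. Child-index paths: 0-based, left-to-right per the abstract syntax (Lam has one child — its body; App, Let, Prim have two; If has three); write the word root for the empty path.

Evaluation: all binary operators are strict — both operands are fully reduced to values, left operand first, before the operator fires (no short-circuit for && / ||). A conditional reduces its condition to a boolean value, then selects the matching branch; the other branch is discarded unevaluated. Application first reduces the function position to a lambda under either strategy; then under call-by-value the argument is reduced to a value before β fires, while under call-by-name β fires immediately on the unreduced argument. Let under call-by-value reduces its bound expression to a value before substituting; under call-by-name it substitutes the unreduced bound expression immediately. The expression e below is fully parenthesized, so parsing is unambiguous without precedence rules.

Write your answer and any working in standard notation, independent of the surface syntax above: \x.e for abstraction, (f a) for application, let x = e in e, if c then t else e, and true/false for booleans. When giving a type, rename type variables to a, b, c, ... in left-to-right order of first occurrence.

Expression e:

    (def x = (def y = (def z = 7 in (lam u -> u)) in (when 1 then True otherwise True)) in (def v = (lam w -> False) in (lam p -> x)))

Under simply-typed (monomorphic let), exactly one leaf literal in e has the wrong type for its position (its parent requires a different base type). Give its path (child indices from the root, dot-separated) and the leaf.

Working:
let z : Int
u : a
\u._ : a -> a
let y : a -> a
  unify Int ~ Bool
  FAIL: mismatch Int ~ Bool

Answer: 0.1.0 : 1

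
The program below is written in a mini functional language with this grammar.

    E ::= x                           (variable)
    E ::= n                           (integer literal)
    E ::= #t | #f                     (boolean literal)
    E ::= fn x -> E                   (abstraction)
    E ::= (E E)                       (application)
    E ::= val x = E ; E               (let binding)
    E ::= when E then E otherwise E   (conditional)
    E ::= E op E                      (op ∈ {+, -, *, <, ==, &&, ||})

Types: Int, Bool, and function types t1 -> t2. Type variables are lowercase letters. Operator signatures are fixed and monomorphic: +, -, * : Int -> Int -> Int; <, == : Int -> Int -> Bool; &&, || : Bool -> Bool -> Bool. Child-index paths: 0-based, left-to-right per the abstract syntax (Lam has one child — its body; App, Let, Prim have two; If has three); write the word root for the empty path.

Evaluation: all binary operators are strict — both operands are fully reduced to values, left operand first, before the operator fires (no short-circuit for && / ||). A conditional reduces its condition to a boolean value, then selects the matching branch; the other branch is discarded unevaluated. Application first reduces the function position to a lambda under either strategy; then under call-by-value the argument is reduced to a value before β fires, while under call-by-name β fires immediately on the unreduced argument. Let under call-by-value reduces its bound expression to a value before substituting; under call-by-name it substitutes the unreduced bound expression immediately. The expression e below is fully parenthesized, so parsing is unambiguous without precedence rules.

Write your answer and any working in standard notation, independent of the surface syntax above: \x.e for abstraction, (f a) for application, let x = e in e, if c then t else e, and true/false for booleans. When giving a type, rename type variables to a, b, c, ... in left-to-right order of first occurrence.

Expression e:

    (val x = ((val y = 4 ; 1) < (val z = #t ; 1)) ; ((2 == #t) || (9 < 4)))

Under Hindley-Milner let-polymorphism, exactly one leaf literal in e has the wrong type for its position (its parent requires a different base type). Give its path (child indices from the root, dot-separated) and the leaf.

Trace:
let y : Int
  unify Int ~ Int
let z : Bool
  unify Int ~ Int
let x : Bool
  unify Int ~ Int
  unify Bool ~ Int
  FAIL: mismatch Bool ~ Int

Answer: 1.0.1 : true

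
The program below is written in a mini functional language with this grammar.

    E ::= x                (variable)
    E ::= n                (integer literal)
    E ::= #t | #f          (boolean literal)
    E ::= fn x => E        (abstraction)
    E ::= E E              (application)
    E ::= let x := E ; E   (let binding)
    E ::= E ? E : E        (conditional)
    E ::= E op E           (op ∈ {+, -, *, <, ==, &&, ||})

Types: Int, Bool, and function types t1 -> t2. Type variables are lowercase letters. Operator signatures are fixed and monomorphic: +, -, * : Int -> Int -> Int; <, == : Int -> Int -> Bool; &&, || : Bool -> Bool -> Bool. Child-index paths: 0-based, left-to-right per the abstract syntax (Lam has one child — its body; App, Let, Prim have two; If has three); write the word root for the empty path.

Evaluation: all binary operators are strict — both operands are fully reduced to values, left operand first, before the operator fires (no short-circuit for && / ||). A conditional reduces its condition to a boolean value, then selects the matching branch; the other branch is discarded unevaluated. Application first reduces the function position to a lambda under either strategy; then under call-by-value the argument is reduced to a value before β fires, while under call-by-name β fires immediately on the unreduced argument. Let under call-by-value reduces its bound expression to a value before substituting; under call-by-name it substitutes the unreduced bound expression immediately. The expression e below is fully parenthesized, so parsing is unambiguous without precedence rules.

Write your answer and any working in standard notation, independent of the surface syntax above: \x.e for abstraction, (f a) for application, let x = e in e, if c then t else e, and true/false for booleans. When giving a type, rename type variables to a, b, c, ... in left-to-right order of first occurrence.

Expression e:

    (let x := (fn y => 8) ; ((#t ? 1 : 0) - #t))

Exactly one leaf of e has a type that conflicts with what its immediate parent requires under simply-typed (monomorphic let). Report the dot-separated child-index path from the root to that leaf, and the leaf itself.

Derivation:
\y._ : a -> Int
let x : a -> Int
  unify Bool ~ Bool
  unify Int ~ Int
  unify Int ~ Int
  unify Bool ~ Int
  FAIL: mismatch Bool ~ Int

Answer: 1.1 : true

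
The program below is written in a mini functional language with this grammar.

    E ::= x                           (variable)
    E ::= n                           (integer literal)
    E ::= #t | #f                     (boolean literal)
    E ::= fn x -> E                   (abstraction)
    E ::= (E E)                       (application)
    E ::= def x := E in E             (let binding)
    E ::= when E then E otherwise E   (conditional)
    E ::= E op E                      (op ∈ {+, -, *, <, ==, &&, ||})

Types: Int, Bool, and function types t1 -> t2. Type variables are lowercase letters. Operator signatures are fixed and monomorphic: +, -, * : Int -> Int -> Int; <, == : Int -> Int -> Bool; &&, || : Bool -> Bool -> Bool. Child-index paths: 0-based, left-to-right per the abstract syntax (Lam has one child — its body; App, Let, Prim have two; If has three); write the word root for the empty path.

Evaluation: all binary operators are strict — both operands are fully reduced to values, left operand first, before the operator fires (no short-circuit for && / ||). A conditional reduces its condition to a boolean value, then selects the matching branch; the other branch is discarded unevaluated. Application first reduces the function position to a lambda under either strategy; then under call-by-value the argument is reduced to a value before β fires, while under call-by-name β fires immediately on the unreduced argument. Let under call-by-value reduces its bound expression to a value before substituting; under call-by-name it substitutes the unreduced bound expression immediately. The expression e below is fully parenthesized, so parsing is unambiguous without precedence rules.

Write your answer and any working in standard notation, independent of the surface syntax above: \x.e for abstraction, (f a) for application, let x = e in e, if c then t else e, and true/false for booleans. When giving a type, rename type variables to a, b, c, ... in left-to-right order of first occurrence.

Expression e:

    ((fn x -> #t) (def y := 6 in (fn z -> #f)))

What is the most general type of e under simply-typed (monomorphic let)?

Answer: Bool

Derivation:
\x._ : a -> Bool
let y : Int
\z._ : b -> Bool
  unify a -> Bool ~ (b -> Bool) -> c
  unify a ~ b -> Bool
  unify Bool ~ c
_ _ : Bool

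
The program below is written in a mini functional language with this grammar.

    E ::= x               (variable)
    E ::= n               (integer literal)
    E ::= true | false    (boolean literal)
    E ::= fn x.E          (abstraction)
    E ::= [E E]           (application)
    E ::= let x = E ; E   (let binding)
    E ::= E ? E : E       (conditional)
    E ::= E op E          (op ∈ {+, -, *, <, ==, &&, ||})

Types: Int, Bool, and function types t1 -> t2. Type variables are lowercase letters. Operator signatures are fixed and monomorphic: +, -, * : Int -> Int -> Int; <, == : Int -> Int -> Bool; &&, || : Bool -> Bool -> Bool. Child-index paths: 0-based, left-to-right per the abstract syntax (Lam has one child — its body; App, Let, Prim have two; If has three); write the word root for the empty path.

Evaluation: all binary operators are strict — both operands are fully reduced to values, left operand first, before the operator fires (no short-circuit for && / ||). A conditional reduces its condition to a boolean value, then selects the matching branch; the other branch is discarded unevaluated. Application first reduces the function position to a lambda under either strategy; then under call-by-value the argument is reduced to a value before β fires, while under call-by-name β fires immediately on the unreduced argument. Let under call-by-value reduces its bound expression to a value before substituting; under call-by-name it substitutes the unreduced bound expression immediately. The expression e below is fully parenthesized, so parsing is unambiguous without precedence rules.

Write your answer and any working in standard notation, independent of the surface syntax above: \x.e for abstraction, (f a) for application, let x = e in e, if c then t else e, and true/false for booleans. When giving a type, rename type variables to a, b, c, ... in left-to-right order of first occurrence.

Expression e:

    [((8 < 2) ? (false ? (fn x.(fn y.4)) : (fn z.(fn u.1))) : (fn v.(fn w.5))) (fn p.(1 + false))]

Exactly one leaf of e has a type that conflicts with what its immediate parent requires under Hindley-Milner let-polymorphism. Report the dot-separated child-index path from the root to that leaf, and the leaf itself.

Derivation:
  unify Int ~ Int
  unify Int ~ Int
  unify Bool ~ Bool
  unify Bool ~ Bool
\y._ : b -> Int
\x._ : a -> b -> Int
\u._ : d -> Int
\z._ : c -> d -> Int
  unify a -> b -> Int ~ c -> d -> Int
  unify a ~ c
  unify b -> Int ~ d -> Int
  unify b ~ d
  unify Int ~ Int
\w._ : f -> Int
\v._ : e -> f -> Int
  unify c -> d -> Int ~ e -> f -> Int
  unify c ~ e
  unify d -> Int ~ f -> Int
  unify d ~ f
  unify Int ~ Int
  unify Int ~ Int
  unify Bool ~ Int
  FAIL: mismatch Bool ~ Int

Answer: 1.0.1 : false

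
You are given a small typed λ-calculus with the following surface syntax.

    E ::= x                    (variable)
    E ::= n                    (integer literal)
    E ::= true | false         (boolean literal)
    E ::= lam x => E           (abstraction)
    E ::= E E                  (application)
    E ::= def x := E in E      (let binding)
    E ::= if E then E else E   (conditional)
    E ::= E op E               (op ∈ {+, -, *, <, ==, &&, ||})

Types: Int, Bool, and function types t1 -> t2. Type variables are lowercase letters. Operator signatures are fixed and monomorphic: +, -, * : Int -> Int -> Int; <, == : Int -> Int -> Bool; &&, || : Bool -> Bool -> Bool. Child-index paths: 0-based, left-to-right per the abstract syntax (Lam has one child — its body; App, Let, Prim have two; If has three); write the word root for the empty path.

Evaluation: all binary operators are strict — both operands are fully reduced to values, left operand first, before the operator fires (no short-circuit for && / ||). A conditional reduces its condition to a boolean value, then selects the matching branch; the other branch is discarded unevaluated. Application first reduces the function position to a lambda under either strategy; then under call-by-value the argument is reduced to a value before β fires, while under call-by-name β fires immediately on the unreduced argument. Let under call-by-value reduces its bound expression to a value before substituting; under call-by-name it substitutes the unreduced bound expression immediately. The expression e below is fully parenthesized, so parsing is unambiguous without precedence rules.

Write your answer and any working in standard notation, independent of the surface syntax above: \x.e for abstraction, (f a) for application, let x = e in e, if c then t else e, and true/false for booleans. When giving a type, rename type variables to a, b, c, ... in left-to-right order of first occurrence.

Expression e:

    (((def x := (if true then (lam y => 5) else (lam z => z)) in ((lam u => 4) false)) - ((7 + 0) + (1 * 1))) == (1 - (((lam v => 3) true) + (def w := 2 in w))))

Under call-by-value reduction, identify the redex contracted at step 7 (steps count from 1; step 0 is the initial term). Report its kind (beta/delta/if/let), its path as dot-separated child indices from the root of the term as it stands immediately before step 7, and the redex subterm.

Working:
step 0: (((let x = (if true then (\y.5) else (\z.z)) in ((\u.4) false)) - ((7 + 0) + (1 * 1))) == (1 - (((\v.3) true) + (let w = 2 in w))))
step 1: [if@0.0.0] (((let x = (\y.5) in ((\u.4) false)) - ((7 + 0) + (1 * 1))) == (1 - (((\v.3) true) + (let w = 2 in w))))
step 2: [let@0.0] ((((\u.4) false) - ((7 + 0) + (1 * 1))) == (1 - (((\v.3) true) + (let w = 2 in w))))
step 3: [beta@0.0] ((4 - ((7 + 0) + (1 * 1))) == (1 - (((\v.3) true) + (let w = 2 in w))))
step 4: [delta@0.1.0] ((4 - (7 + (1 * 1))) == (1 - (((\v.3) true) + (let w = 2 in w))))
step 5: [delta@0.1.1] ((4 - (7 + 1)) == (1 - (((\v.3) true) + (let w = 2 in w))))
step 6: [delta@0.1] ((4 - 8) == (1 - (((\v.3) true) + (let w = 2 in w))))
step 7: [delta@0] (-4 == (1 - (((\v.3) true) + (let w = 2 in w))))

Answer: delta at 0 : (4 - 8)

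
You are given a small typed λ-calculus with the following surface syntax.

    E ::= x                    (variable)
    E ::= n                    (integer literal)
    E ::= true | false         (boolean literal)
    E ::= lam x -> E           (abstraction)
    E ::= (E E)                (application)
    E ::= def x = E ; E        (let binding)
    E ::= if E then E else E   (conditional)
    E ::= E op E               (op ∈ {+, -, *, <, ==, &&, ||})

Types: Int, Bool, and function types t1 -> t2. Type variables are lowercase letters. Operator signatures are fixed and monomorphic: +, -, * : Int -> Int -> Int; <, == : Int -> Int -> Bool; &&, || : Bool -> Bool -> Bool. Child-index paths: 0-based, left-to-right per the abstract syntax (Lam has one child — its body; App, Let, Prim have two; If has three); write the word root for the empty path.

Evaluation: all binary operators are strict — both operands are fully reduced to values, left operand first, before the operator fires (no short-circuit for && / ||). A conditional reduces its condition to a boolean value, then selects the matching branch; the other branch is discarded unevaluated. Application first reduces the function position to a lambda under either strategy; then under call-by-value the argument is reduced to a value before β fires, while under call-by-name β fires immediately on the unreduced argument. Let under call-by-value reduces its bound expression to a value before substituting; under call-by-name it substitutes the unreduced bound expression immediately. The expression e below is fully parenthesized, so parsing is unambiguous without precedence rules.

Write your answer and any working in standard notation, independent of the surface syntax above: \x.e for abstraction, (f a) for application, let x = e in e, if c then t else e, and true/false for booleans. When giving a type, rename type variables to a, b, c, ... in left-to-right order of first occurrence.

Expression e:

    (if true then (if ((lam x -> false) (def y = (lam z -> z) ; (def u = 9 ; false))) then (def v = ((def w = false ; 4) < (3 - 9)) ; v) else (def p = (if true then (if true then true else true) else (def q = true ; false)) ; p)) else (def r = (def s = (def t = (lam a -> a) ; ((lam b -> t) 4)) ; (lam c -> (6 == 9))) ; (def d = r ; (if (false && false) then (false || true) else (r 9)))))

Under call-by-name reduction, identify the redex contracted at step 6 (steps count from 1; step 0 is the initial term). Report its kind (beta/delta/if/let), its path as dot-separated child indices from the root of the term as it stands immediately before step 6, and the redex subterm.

Working:
step 0: (if true then (if ((\x.false) (let y = (\z.z) in (let u = 9 in false))) then (let v = ((let w = false in 4) < (3 - 9)) in v) else (let p = (if true then (if true then true else true) else (let q = true in false)) in p)) else (let r = (let s = (let t = (\a.a) in ((\b.t) 4)) in (\c.(6 == 9))) in (let d = r in (if (false && false) then (false || true) else (r 9)))))
step 1: [if@root] (if ((\x.false) (let y = (\z.z) in (let u = 9 in false))) then (let v = ((let w = false in 4) < (3 - 9)) in v) else (let p = (if true then (if true then true else true) else (let q = true in false)) in p))
step 2: [beta@0] (if false then (let v = ((let w = false in 4) < (3 - 9)) in v) else (let p = (if true then (if true then true else true) else (let q = true in false)) in p))
step 3: [if@root] (let p = (if true then (if true then true else true) else (let q = true in false)) in p)
step 4: [let@root] (if true then (if true then true else true) else (let q = true in false))
step 5: [if@root] (if true then true else true)
step 6: [if@root] true

Answer: if at root : (if true then true else true)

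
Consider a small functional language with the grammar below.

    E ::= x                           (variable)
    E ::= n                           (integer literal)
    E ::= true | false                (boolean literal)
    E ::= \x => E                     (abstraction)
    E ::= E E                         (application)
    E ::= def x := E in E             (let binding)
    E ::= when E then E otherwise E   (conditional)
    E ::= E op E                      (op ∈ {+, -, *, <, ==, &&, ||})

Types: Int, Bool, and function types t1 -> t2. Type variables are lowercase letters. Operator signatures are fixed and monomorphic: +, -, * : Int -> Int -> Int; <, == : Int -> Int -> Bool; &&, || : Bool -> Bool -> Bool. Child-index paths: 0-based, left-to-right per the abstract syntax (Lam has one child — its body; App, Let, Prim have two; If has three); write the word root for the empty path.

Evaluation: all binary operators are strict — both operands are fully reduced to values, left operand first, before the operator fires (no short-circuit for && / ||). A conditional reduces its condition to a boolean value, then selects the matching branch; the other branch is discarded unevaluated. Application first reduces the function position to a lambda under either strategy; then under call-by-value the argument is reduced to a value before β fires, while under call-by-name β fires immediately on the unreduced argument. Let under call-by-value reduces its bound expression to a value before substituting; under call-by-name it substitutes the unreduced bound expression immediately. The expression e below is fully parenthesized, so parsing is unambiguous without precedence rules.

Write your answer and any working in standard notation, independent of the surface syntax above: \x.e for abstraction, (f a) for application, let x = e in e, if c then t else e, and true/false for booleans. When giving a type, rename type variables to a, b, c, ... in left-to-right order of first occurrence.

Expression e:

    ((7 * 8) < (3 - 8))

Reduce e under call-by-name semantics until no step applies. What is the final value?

Answer: false

Trace:
step 0: ((7 * 8) < (3 - 8))
step 1: [delta@0] (56 < (3 - 8))
step 2: [delta@1] (56 < -5)
step 3: [delta@root] false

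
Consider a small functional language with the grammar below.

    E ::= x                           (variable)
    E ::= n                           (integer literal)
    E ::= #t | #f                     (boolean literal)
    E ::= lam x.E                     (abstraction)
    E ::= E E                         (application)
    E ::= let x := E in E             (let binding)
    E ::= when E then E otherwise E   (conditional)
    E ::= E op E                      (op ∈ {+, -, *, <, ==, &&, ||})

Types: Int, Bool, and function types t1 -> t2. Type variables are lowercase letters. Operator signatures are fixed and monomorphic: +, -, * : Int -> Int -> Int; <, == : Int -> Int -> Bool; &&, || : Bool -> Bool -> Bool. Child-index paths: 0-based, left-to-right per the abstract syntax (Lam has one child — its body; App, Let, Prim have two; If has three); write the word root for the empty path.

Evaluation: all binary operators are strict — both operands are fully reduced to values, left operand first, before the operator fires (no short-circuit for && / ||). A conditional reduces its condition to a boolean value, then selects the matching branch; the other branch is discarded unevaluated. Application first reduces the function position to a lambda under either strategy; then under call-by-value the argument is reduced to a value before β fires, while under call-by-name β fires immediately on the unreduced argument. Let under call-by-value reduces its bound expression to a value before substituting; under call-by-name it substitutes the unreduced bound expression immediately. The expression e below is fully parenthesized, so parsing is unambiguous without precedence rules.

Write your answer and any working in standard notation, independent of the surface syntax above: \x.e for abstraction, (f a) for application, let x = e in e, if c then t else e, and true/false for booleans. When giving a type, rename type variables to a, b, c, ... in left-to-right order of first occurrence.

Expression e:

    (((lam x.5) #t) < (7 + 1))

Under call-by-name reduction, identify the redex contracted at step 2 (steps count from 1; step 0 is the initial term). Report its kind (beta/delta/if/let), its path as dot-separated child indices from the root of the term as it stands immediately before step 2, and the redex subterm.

Answer: delta at 1 : (7 + 1)

Trace:
step 0: (((\x.5) true) < (7 + 1))
step 1: [beta@0] (5 < (7 + 1))
step 2: [delta@1] (5 < 8)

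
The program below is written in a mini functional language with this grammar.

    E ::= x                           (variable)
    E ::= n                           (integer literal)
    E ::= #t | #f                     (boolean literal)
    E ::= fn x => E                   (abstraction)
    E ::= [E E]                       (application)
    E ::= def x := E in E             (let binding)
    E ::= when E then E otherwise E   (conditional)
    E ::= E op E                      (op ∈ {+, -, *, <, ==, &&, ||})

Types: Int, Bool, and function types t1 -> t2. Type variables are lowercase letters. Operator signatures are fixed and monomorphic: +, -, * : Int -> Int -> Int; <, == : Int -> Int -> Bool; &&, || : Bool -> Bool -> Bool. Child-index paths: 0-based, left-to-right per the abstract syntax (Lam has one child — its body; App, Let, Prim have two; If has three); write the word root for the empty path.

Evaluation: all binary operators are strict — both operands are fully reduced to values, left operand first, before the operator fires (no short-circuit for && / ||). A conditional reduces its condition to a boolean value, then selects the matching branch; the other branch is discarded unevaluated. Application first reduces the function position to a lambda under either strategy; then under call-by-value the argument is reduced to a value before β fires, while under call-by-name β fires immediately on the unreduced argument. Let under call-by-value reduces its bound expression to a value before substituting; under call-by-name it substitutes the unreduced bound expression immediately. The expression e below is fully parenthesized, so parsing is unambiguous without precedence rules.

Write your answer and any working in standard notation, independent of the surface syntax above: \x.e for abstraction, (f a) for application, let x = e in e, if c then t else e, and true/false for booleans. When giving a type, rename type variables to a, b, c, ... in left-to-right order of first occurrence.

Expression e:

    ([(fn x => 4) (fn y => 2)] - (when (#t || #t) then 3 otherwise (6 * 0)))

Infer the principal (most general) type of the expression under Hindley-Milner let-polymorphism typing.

Answer: Int

Working:
\x._ : a -> Int
\y._ : b -> Int
  unify a -> Int ~ (b -> Int) -> c
  unify a ~ b -> Int
  unify Int ~ c
_ _ : Int
  unify Int ~ Int
  unify Bool ~ Bool
  unify Bool ~ Bool
  unify Bool ~ Bool
  unify Int ~ Int
  unify Int ~ Int
  unify Int ~ Int
  unify Int ~ Int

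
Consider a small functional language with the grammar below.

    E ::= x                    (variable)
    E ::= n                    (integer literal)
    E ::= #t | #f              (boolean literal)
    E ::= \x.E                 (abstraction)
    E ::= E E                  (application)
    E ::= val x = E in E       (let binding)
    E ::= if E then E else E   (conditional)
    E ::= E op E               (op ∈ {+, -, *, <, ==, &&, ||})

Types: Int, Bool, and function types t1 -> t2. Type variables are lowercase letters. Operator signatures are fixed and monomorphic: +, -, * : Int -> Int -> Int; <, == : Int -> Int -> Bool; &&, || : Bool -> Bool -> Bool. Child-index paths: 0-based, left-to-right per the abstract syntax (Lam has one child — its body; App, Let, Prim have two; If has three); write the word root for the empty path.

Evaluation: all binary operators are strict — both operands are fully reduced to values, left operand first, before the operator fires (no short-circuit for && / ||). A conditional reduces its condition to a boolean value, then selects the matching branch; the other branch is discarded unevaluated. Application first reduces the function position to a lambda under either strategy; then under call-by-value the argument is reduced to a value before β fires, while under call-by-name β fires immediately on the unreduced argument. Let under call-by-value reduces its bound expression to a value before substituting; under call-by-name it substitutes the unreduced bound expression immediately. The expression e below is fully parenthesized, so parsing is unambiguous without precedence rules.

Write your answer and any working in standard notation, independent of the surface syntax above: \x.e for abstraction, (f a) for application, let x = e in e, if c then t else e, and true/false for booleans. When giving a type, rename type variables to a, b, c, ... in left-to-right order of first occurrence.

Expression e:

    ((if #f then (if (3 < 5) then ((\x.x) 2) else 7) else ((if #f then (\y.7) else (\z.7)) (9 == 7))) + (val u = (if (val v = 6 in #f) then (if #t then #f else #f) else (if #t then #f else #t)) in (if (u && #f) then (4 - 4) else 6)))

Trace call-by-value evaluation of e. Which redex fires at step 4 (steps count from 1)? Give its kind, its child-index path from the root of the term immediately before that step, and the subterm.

Answer: beta at 0 : ((\z.7) false)

Working:
step 0: ((if false then (if (3 < 5) then ((\x.x) 2) else 7) else ((if false then (\y.7) else (\z.7)) (9 == 7))) + (let u = (if (let v = 6 in false) then (if true then false else false) else (if true then false else true)) in (if (u && false) then (4 - 4) else 6)))
step 1: [if@0] (((if false then (\y.7) else (\z.7)) (9 == 7)) + (let u = (if (let v = 6 in false) then (if true then false else false) else (if true then false else true)) in (if (u && false) then (4 - 4) else 6)))
step 2: [if@0.0] (((\z.7) (9 == 7)) + (let u = (if (let v = 6 in false) then (if true then false else false) else (if true then false else true)) in (if (u && false) then (4 - 4) else 6)))
step 3: [delta@0.1] (((\z.7) false) + (let u = (if (let v = 6 in false) then (if true then false else false) else (if true then false else true)) in (if (u && false) then (4 - 4) else 6)))
step 4: [beta@0] (7 + (let u = (if (let v = 6 in false) then (if true then false else false) else (if true then false else true)) in (if (u && false) then (4 - 4) else 6)))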